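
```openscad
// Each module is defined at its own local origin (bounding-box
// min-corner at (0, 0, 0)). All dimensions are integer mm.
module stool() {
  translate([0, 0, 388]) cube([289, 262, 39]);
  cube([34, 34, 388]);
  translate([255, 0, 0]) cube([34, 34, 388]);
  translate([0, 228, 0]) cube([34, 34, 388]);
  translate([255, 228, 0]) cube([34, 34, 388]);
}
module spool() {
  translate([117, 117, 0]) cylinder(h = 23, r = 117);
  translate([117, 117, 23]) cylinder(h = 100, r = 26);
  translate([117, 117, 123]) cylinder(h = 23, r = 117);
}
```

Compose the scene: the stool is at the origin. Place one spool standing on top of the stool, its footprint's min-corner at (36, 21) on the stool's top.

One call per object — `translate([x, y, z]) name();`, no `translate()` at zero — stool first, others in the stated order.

stool();
translate([36, 21, 427]) spool();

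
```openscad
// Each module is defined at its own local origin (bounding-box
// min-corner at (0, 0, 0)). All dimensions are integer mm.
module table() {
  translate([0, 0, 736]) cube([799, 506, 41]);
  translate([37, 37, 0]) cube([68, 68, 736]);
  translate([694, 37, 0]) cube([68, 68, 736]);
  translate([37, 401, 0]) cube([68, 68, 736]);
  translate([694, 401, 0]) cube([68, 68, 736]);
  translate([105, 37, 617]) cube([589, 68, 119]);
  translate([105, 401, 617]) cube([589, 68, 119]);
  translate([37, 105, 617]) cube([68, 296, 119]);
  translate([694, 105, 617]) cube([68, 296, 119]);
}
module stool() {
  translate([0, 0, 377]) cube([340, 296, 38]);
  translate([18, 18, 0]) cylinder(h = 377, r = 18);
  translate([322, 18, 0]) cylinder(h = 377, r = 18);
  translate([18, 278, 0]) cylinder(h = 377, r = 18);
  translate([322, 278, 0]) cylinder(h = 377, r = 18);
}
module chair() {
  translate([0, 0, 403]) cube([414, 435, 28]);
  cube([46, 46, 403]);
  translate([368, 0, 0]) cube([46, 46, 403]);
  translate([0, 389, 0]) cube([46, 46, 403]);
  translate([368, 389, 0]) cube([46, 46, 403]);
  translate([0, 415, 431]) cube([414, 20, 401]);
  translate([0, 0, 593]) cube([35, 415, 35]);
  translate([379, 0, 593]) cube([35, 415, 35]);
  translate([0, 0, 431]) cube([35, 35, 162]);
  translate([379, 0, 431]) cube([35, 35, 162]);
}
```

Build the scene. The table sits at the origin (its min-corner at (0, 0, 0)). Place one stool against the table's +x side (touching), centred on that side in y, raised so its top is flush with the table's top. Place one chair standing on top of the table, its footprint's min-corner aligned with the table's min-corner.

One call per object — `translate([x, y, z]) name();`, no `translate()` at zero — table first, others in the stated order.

table();
translate([799, 105, 362]) stool();
translate([0, 0, 777]) chair();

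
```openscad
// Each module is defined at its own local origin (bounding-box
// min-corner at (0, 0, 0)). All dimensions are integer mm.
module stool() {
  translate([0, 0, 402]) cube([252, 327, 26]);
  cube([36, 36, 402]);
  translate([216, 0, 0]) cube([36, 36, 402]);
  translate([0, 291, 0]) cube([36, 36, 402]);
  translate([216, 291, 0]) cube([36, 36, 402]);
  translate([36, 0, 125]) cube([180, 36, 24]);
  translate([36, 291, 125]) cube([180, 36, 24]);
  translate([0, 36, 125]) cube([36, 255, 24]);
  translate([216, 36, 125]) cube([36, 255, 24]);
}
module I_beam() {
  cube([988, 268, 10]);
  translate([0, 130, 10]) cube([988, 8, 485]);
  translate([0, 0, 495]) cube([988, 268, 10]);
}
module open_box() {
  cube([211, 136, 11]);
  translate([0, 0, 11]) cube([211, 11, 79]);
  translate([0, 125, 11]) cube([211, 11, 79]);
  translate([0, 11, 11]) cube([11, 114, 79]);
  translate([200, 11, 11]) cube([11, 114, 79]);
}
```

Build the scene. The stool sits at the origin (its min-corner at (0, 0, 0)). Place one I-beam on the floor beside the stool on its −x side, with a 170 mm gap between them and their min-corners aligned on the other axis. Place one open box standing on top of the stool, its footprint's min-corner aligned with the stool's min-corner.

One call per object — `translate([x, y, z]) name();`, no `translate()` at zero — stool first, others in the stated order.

stool();
translate([-1158, 0, 0]) I_beam();
translate([0, 0, 428]) open_box();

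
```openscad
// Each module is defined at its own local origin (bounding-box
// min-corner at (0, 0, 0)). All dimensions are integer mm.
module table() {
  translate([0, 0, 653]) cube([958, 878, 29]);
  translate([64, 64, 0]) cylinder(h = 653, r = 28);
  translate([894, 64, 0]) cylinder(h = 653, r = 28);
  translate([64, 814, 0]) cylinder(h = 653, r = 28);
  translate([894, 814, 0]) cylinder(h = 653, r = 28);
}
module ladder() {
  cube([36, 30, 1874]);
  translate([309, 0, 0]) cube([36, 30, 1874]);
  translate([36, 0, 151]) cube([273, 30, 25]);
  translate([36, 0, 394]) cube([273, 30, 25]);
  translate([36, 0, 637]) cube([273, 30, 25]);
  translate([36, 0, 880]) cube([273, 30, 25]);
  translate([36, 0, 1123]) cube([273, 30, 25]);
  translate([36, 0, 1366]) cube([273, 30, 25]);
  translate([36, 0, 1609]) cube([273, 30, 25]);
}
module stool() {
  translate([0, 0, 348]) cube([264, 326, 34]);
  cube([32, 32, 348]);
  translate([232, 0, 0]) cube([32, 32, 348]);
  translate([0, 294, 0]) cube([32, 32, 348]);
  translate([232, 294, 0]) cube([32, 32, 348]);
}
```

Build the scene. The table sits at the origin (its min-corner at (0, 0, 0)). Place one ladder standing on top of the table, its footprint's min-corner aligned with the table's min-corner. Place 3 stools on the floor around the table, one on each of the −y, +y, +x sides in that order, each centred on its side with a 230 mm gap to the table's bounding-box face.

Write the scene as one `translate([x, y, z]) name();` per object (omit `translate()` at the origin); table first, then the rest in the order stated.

table();
translate([0, 0, 682]) ladder();
translate([347, -556, 0]) stool();
translate([347, 1108, 0]) stool();
translate([1188, 276, 0]) stool();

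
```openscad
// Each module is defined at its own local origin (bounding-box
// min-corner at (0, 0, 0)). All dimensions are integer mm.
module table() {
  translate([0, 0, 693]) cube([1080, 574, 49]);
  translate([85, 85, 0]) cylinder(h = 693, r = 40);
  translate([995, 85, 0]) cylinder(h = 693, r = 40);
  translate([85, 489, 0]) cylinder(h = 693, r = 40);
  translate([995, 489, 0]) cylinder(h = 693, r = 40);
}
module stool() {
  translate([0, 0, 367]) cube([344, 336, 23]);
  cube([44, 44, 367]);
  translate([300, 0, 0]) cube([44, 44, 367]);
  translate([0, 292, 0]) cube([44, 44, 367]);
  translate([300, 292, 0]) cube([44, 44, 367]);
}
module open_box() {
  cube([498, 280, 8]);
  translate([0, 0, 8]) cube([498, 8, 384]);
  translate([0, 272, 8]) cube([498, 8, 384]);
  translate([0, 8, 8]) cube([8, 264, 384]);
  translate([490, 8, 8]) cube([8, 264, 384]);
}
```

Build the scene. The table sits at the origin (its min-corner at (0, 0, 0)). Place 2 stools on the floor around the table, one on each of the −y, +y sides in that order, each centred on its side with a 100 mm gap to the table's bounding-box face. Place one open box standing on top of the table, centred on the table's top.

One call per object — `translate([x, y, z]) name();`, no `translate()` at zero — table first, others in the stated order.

table();
translate([368, -436, 0]) stool();
translate([368, 674, 0]) stool();
translate([291, 147, 742]) open_box();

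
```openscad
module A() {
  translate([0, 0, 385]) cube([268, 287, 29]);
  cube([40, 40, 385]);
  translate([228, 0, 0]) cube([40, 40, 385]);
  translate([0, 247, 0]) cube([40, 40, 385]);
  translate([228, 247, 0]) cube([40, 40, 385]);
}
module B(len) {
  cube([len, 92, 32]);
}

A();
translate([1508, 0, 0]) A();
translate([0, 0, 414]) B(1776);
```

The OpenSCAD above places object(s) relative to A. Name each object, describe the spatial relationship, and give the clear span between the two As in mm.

Second stool starts at x = 1508; first ends at x = 268; clear span = 1508 − 268 = 1240 mm.

A is a stool. B is a beam. A beam spans the tops of two stools. The clear span between the two stools is 1240 mm.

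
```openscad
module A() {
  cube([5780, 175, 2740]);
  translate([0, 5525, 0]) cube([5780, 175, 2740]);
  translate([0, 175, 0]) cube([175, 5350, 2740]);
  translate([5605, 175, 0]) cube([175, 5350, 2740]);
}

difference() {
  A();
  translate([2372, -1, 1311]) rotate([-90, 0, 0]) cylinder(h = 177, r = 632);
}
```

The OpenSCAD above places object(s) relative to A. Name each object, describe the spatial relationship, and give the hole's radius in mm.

A is a house frame. The house frame has a circular hole through its front wall. The hole's radius is 632 mm.

The subtracted cylinder has r = 632 mm.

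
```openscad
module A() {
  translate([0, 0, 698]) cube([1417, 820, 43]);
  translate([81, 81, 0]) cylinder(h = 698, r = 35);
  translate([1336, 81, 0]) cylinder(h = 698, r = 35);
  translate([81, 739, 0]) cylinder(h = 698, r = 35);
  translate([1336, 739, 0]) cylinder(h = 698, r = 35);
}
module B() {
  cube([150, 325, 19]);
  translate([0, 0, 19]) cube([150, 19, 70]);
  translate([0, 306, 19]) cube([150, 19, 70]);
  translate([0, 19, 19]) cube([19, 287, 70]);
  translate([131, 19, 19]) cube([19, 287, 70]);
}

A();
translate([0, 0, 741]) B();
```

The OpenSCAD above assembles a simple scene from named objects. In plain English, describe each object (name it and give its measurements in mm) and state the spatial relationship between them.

A is a rectangular dining table. The top is 1417×820×43 mm with its upper surface at z = 741 mm. It stands on four round legs of 70 mm diameter, each leg's bounding box inset 46 mm from the nearest pair of top edges, running from the floor to the underside of the top.

B is an open storage box with external size 150×325×89 mm and wall thickness 19 mm (the base is also 19 mm thick). The base covers the whole footprint; the four walls stand on the base, with the y-facing walls full-width and the x-facing walls fitting between their inner faces.

The open box is on top of the table.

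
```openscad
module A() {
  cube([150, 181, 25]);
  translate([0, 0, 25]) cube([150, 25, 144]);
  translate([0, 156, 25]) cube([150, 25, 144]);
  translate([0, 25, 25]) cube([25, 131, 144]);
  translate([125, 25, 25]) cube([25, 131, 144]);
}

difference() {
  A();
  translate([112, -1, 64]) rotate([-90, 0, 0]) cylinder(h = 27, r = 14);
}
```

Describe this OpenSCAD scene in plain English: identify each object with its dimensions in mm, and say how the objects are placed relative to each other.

A is an open storage box with external size 150×181×169 mm and wall thickness 25 mm (the base is also 25 mm thick). The base covers the whole footprint; the four walls stand on the base, with the y-facing walls full-width and the x-facing walls fitting between their inner faces.

The open box has a circular hole of radius 14 mm through its front wall, centred at (x = 112, z = 64).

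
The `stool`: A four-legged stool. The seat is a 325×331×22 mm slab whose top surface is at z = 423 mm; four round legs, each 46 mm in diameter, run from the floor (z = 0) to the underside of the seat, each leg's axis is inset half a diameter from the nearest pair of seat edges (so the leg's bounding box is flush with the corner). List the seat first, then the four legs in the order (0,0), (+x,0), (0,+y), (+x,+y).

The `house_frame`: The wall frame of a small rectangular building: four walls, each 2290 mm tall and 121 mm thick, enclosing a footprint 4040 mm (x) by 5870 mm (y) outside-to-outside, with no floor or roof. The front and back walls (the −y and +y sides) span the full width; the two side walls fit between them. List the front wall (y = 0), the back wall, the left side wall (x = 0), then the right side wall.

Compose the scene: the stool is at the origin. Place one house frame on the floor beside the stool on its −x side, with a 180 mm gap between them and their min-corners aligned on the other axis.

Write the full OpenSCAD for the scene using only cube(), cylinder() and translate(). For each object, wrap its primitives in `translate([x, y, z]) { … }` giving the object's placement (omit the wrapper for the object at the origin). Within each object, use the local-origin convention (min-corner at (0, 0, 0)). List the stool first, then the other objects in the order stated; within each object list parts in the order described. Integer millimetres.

translate([0, 0, 401]) cube([325, 331, 22]);
translate([23, 23, 0]) cylinder(h = 401, r = 23);
translate([302, 23, 0]) cylinder(h = 401, r = 23);
translate([23, 308, 0]) cylinder(h = 401, r = 23);
translate([302, 308, 0]) cylinder(h = 401, r = 23);
translate([-4220, 0, 0]) {
  cube([4040, 121, 2290]);
  translate([0, 5749, 0]) cube([4040, 121, 2290]);
  translate([0, 121, 0]) cube([121, 5628, 2290]);
  translate([3919, 121, 0]) cube([121, 5628, 2290]);
}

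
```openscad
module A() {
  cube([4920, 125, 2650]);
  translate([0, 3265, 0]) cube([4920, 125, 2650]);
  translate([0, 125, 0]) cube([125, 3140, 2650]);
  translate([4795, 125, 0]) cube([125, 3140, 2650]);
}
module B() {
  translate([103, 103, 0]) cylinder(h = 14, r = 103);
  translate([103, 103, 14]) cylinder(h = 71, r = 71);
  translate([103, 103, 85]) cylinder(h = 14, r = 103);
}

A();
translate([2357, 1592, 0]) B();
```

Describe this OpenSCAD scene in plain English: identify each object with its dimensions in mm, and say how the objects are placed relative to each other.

A is a box-shaped house frame (walls only): outside footprint 4920×3390 mm, wall height 2650 mm, wall thickness 125 mm. The two y-facing walls run the full x-width; the two x-facing walls fit between the inner faces of the y-facing walls.

B is a spool: two coaxial disc flanges of radius 103 mm and thickness 14 mm, joined by a core cylinder of radius 71 mm and height 71 mm. The lower flange rests on z = 0 and the three cylinders share a vertical axis.

The spool sits inside the house frame, centred.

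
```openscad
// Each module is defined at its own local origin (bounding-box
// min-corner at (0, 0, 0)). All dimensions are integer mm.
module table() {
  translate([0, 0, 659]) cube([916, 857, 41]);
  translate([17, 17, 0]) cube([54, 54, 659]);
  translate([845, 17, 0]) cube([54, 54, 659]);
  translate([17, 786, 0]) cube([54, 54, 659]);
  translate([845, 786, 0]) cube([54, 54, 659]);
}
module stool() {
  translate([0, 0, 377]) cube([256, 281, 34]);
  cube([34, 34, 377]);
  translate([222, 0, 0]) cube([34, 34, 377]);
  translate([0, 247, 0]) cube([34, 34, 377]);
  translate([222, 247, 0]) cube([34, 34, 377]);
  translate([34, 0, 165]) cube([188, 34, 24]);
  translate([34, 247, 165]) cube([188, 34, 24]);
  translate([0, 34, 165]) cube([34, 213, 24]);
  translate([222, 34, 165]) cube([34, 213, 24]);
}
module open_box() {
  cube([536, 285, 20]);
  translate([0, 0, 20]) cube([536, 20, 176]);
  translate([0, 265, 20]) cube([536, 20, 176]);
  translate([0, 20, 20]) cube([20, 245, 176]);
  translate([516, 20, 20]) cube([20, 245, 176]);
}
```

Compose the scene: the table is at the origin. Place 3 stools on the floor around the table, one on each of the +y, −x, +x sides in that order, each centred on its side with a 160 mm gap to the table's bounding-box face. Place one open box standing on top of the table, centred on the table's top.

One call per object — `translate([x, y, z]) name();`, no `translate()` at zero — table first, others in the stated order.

table();
translate([330, 1017, 0]) stool();
translate([-416, 288, 0]) stool();
translate([1076, 288, 0]) stool();
translate([190, 286, 700]) open_box();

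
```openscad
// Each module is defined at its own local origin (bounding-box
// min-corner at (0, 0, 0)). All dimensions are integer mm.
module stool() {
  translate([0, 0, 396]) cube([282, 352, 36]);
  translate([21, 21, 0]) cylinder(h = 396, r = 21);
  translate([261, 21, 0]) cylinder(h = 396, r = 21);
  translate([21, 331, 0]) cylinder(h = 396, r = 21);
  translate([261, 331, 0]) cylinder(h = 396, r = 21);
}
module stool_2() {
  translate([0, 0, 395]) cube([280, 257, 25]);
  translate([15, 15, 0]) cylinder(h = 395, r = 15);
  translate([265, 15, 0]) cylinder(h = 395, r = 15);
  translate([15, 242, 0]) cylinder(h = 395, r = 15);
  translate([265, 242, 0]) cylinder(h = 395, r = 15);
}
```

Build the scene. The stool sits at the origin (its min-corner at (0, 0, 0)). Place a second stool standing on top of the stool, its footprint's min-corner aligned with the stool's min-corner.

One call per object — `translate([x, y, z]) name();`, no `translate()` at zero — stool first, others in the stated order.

stool();
translate([0, 0, 432]) stool_2();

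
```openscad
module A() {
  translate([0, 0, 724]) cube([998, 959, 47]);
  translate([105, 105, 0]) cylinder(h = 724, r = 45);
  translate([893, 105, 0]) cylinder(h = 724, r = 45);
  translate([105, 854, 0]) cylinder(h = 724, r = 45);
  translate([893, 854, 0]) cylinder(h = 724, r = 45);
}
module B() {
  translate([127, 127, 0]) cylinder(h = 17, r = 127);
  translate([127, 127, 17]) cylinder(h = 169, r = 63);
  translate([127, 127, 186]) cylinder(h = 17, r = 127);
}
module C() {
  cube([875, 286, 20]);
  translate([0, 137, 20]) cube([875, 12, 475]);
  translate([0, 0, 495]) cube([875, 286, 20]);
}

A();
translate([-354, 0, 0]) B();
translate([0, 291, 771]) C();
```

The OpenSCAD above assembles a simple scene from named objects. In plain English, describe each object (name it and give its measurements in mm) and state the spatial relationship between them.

A is a table with a 998×959 mm rectangular top, 47 mm thick, top surface at z = 771 mm, supported by four round legs of 90 mm diameter, each leg's bounding box inset 60 mm from the nearest pair of top edges, running from the floor.

B is a spool: two coaxial disc flanges of radius 127 mm and thickness 17 mm, joined by a core cylinder of radius 63 mm and height 169 mm. The lower flange rests on z = 0 and the three cylinders share a vertical axis.

C is an I-beam lying along x, 875 mm long. Overall section height 515 mm. Two flanges 286 mm wide (y) and 20 mm thick, one on the floor and one at the top; a web 12 mm thick runs between them, centred on the flange width.

The spool is on the floor beside the table on its −x side. The I-beam is on top of the table.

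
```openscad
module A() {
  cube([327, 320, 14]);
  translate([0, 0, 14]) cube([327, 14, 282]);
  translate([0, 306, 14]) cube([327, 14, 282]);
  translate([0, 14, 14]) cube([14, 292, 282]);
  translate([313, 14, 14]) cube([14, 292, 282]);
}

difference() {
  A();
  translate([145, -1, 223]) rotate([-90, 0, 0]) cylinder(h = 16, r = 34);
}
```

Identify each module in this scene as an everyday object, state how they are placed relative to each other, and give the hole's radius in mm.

The subtracted cylinder has r = 34 mm.

A is an open box. The open box has a circular hole through its front wall. The hole's radius is 34 mm.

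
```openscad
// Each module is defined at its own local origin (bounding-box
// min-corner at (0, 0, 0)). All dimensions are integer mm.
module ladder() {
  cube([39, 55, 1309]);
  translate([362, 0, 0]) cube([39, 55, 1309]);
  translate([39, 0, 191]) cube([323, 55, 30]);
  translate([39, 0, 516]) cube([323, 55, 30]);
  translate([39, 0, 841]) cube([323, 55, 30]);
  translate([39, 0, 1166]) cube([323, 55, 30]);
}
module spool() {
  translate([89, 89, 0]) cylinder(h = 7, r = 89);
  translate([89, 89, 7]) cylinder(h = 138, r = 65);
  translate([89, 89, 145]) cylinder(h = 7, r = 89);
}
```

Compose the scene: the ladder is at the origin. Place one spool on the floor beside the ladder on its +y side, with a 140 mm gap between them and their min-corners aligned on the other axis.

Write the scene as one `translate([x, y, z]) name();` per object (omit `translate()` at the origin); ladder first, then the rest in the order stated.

ladder();
translate([0, 195, 0]) spool();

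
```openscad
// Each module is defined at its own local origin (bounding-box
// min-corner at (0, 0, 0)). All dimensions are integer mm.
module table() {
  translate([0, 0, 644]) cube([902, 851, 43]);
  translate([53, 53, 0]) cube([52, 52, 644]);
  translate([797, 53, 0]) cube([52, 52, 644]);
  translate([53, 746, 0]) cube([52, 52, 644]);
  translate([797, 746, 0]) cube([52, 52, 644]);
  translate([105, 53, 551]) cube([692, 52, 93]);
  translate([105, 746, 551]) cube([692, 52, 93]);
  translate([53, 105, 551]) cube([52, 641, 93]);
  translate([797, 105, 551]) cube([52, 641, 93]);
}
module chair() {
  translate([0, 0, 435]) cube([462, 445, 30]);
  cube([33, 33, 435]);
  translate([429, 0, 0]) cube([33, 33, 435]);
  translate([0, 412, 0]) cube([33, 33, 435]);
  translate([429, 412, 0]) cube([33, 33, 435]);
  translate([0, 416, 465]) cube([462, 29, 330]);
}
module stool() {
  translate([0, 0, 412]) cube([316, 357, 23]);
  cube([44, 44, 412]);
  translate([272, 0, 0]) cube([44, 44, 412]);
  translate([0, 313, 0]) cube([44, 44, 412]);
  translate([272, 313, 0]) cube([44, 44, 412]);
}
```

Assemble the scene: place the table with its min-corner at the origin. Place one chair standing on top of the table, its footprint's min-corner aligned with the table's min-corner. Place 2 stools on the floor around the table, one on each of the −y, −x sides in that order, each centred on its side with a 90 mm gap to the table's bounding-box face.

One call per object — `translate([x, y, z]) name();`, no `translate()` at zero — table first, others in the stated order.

table();
translate([0, 0, 687]) chair();
translate([293, -447, 0]) stool();
translate([-406, 247, 0]) stool();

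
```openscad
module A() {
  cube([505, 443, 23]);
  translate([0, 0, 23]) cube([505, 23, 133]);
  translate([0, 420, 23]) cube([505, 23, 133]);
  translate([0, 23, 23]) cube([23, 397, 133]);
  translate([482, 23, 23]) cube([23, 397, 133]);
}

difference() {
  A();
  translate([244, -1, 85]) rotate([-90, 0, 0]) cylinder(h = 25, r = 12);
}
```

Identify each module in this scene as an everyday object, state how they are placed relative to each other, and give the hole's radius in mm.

The subtracted cylinder has r = 12 mm.

A is an open box. The open box has a circular hole through its front wall. The hole's radius is 12 mm.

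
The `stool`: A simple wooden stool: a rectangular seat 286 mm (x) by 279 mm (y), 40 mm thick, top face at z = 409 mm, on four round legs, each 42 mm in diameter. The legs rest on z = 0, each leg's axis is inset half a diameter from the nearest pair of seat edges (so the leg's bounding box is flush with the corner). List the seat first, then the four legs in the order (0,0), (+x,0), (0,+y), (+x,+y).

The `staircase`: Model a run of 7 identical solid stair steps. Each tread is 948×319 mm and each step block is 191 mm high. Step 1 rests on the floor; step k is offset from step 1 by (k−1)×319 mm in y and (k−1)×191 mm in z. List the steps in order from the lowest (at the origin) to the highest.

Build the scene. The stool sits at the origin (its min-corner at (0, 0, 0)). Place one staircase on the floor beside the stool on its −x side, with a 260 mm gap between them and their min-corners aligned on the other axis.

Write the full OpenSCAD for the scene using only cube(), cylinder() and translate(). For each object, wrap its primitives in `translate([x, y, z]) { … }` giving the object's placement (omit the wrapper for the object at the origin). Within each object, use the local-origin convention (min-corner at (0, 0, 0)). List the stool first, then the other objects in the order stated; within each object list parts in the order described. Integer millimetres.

translate([0, 0, 369]) cube([286, 279, 40]);
translate([21, 21, 0]) cylinder(h = 369, r = 21);
translate([265, 21, 0]) cylinder(h = 369, r = 21);
translate([21, 258, 0]) cylinder(h = 369, r = 21);
translate([265, 258, 0]) cylinder(h = 369, r = 21);
translate([-1208, 0, 0]) {
  cube([948, 319, 191]);
  translate([0, 319, 191]) cube([948, 319, 191]);
  translate([0, 638, 382]) cube([948, 319, 191]);
  translate([0, 957, 573]) cube([948, 319, 191]);
  translate([0, 1276, 764]) cube([948, 319, 191]);
  translate([0, 1595, 955]) cube([948, 319, 191]);
  translate([0, 1914, 1146]) cube([948, 319, 191]);
}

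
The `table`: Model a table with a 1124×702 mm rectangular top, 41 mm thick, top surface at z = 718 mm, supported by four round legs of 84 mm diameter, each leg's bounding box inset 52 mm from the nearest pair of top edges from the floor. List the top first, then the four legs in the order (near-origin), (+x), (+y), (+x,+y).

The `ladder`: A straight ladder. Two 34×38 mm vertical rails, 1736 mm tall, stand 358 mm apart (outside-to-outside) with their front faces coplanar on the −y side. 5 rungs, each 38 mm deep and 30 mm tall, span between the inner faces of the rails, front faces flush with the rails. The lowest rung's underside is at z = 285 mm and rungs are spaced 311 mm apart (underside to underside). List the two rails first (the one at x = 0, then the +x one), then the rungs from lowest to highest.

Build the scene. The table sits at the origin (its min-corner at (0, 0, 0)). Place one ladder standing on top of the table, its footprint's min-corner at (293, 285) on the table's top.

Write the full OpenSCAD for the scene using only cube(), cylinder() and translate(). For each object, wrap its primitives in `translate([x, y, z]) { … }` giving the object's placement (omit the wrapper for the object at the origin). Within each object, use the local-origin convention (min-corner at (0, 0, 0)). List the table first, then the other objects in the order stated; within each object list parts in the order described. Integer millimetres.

translate([0, 0, 677]) cube([1124, 702, 41]);
translate([94, 94, 0]) cylinder(h = 677, r = 42);
translate([1030, 94, 0]) cylinder(h = 677, r = 42);
translate([94, 608, 0]) cylinder(h = 677, r = 42);
translate([1030, 608, 0]) cylinder(h = 677, r = 42);
translate([293, 285, 718]) {
  cube([34, 38, 1736]);
  translate([324, 0, 0]) cube([34, 38, 1736]);
  translate([34, 0, 285]) cube([290, 38, 30]);
  translate([34, 0, 596]) cube([290, 38, 30]);
  translate([34, 0, 907]) cube([290, 38, 30]);
  translate([34, 0, 1218]) cube([290, 38, 30]);
  translate([34, 0, 1529]) cube([290, 38, 30]);
}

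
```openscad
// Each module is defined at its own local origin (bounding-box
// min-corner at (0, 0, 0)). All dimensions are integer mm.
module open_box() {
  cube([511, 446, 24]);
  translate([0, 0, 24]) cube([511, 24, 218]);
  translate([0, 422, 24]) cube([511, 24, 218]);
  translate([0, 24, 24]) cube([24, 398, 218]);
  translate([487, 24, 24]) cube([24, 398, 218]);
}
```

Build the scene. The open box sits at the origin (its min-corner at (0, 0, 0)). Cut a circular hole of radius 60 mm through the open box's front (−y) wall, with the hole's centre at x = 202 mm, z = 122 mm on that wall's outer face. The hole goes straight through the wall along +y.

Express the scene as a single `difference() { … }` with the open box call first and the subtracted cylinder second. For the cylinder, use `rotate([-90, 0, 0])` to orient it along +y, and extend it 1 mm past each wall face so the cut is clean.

difference() {
  open_box();
  translate([202, -1, 122]) rotate([-90, 0, 0]) cylinder(h = 26, r = 60);
}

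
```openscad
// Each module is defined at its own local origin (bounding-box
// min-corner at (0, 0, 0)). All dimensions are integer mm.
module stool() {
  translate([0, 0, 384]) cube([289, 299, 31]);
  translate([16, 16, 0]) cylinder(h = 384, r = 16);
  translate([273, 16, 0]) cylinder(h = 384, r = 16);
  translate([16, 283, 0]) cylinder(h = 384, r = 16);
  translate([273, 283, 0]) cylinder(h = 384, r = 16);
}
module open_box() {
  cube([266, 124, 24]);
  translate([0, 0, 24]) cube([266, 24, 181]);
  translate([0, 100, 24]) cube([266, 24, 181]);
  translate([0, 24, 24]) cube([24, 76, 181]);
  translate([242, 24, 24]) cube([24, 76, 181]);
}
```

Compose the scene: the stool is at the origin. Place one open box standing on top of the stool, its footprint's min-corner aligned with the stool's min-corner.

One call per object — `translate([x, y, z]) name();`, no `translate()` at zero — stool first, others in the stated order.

stool();
translate([0, 0, 415]) open_box();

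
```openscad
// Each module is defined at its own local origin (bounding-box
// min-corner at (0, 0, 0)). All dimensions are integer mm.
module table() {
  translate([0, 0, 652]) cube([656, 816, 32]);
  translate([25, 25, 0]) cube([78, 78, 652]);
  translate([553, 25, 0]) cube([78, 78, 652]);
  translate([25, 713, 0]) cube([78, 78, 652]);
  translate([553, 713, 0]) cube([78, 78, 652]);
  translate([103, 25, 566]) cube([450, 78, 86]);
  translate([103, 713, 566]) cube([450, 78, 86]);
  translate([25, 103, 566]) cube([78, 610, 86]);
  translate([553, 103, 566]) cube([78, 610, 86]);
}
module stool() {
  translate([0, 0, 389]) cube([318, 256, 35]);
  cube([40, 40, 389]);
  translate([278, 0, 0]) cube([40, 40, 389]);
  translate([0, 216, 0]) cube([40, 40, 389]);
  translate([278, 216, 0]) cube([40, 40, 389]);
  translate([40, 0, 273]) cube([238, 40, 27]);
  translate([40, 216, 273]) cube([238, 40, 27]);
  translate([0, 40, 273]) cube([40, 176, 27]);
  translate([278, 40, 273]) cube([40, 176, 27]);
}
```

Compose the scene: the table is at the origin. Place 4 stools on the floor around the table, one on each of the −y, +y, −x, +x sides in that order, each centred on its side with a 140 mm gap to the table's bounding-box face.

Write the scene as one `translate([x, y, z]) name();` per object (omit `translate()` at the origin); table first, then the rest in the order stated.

table();
translate([169, -396, 0]) stool();
translate([169, 956, 0]) stool();
translate([-458, 280, 0]) stool();
translate([796, 280, 0]) stool();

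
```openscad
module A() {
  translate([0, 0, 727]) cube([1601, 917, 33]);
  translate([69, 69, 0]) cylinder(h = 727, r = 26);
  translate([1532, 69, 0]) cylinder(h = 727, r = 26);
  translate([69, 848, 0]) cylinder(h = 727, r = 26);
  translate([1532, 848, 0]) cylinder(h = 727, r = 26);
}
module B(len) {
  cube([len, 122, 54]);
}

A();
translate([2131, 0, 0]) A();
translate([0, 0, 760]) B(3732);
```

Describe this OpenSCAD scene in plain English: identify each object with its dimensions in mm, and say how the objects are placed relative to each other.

A is a rectangular dining table. The top is 1601×917×33 mm with its upper surface at z = 760 mm. It stands on four round legs of 52 mm diameter, each leg's bounding box inset 43 mm from the nearest pair of top edges, running from the floor to the underside of the top.

B is a rectangular beam 3732 mm long (x), 122 mm deep (y), 54 mm thick (z).

The beam spans the tops of two tables placed 530 mm apart, resting at z = 760 mm.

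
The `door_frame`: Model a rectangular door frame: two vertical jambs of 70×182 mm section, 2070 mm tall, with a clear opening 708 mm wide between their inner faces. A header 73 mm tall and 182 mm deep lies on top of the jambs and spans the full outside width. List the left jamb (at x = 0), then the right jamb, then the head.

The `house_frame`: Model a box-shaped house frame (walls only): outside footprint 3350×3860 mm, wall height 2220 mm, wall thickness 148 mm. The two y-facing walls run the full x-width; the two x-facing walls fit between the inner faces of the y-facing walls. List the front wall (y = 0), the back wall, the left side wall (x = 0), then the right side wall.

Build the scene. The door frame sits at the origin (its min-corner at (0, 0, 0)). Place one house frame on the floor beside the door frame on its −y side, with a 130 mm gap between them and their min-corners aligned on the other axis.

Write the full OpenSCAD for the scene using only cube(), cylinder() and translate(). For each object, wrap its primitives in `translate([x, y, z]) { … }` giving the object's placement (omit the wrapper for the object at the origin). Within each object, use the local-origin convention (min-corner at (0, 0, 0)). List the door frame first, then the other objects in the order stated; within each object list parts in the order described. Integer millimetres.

cube([70, 182, 2070]);
translate([778, 0, 0]) cube([70, 182, 2070]);
translate([0, 0, 2070]) cube([848, 182, 73]);
translate([0, -3990, 0]) {
  cube([3350, 148, 2220]);
  translate([0, 3712, 0]) cube([3350, 148, 2220]);
  translate([0, 148, 0]) cube([148, 3564, 2220]);
  translate([3202, 148, 0]) cube([148, 3564, 2220]);
}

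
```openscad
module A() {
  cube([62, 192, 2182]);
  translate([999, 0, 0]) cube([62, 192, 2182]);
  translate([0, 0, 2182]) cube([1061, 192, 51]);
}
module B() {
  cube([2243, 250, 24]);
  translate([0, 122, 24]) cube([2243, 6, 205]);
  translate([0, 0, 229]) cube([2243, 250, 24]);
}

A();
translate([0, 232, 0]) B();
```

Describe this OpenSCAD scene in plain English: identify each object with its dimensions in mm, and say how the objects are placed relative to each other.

A is a door frame. The clear opening is 937 mm wide and 2182 mm high. Two 62 mm wide jambs, 192 mm deep, stand either side of the opening from the floor to the top of the opening. A 51 mm thick head sits across the top of both jambs, spanning the full outside width of the frame.

B is an I-beam lying along x, 2243 mm long. Overall section height 253 mm. Two flanges 250 mm wide (y) and 24 mm thick, one on the floor and one at the top; a web 6 mm thick runs between them, centred on the flange width.

The I-beam is on the floor beside the door frame on its +y side.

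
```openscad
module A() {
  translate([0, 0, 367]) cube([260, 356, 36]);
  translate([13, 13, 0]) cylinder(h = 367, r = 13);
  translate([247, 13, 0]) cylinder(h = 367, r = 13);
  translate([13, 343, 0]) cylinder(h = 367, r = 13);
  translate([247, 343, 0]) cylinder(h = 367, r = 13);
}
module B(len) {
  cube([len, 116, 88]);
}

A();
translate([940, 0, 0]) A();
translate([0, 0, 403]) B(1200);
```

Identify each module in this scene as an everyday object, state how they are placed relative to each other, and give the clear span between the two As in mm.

A is a stool. B is a beam. A beam spans the tops of two stools. The clear span between the two stools is 680 mm.

Second stool starts at x = 940; first ends at x = 260; clear span = 940 − 260 = 680 mm.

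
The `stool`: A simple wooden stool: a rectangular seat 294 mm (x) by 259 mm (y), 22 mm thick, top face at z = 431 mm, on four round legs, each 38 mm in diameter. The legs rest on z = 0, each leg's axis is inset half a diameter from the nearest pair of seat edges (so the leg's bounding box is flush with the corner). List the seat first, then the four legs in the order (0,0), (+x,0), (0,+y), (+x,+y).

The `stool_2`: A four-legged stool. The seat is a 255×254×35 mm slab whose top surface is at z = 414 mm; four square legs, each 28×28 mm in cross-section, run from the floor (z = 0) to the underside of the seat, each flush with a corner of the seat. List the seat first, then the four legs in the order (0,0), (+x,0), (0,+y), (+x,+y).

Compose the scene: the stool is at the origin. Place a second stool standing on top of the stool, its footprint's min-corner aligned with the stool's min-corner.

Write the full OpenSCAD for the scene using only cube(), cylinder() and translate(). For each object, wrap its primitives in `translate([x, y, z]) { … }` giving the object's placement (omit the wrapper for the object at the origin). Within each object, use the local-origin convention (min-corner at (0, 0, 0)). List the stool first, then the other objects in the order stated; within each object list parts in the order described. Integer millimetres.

translate([0, 0, 409]) cube([294, 259, 22]);
translate([19, 19, 0]) cylinder(h = 409, r = 19);
translate([275, 19, 0]) cylinder(h = 409, r = 19);
translate([19, 240, 0]) cylinder(h = 409, r = 19);
translate([275, 240, 0]) cylinder(h = 409, r = 19);
translate([0, 0, 431]) {
  translate([0, 0, 379]) cube([255, 254, 35]);
  cube([28, 28, 379]);
  translate([227, 0, 0]) cube([28, 28, 379]);
  translate([0, 226, 0]) cube([28, 28, 379]);
  translate([227, 226, 0]) cube([28, 28, 379]);
}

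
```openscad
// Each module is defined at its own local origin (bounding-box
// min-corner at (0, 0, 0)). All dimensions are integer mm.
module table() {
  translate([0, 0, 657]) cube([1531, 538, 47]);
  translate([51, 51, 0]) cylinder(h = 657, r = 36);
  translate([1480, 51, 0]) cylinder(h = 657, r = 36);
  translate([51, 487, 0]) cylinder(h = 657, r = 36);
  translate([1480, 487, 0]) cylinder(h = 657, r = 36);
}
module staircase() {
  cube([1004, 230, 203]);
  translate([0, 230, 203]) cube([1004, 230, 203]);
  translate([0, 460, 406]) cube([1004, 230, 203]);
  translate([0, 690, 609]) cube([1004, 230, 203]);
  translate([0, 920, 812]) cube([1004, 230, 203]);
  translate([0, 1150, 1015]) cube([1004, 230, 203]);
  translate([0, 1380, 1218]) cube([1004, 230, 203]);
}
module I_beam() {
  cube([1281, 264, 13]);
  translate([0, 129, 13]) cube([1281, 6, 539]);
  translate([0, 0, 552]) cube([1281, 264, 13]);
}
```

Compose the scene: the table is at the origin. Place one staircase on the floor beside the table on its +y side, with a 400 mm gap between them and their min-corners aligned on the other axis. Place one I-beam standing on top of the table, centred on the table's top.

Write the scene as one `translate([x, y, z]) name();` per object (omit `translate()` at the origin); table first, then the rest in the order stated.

table();
translate([0, 938, 0]) staircase();
translate([125, 137, 704]) I_beam();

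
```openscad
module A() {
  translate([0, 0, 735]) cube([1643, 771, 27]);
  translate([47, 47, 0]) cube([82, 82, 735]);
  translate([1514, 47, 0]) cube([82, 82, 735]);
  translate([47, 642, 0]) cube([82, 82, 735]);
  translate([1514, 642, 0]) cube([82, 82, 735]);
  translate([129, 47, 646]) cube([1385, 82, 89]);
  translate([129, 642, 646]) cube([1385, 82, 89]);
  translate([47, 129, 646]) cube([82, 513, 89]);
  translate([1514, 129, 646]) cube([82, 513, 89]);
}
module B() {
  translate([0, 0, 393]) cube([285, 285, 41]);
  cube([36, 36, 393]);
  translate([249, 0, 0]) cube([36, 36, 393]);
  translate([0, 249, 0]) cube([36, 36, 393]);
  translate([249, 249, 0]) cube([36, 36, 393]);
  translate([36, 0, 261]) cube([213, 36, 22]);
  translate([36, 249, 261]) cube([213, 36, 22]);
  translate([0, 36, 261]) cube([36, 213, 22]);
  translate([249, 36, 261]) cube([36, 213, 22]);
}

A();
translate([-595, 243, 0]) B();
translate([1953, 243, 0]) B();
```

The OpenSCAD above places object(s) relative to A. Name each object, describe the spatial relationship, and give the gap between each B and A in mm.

Each stool's nearest face is 310 mm from the table's bounding box.

A is a table. B is a stool. Two stools sit around the table at the −x, +x sides. The gap between each stool and the table is 310 mm.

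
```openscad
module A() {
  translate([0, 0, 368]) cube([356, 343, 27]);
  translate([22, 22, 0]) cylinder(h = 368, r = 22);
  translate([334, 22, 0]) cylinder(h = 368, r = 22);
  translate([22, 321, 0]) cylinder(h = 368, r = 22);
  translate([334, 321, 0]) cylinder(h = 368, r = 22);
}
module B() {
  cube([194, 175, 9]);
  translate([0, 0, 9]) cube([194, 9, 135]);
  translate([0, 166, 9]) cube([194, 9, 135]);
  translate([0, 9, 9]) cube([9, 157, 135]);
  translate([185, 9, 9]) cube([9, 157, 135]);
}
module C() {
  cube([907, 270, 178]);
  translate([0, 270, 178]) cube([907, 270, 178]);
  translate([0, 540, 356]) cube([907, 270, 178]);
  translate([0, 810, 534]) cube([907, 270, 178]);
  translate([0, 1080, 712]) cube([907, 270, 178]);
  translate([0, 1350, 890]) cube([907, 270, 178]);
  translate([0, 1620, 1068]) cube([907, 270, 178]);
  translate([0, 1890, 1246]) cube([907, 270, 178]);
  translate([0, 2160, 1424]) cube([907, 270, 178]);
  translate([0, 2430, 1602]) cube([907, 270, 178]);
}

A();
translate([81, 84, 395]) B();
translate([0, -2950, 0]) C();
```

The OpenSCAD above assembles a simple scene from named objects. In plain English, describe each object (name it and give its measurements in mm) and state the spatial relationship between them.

A is a four-legged stool. The seat is 356×343 mm, 27 mm thick, top at z = 395 mm. It stands on four round legs, each 44 mm in diameter, from z = 0 to the seat underside, each leg's axis is inset half a diameter from the nearest pair of seat edges (so the leg's bounding box is flush with the corner).

B is an open-topped rectangular box: outside dimensions 194×175×144 mm, with a uniform wall and base thickness of 9 mm. The base is a full 194×175 slab on the floor; four walls sit on top of the base. The front and back walls (the −y and +y sides) span the full width; the two side walls fit between them.

C is a run of 10 identical solid stair steps. Each tread is 907×270 mm and each step block is 178 mm high. Step 1 rests on the floor; step k is offset from step 1 by (k−1)×270 mm in y and (k−1)×178 mm in z.

The open box is on top of the stool, centred. The staircase is on the floor beside the stool on its −y side.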